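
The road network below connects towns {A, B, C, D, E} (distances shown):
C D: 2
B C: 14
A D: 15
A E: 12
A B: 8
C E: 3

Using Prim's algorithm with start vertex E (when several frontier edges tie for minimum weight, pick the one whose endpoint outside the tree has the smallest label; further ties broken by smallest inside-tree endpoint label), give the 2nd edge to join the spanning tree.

Prim, starting at E.
Step 1: frontier [C E 3, A E 12] → take C E (3); add C.
Step 2: frontier [C D 2, B C 14, A E 12] → take C D (2); add D.
Step 3: frontier [B C 14, A D 15, A E 12] → take A E (12); add A.
Step 4: frontier [A B 8, B C 14] → take A B (8); add B.
The 2nd edge added is C D.

C-D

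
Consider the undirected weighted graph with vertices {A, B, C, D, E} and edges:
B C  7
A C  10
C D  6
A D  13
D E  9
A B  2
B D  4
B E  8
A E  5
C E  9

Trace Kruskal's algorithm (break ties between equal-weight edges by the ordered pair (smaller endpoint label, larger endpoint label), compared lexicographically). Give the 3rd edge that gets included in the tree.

A-E

Sort edges by weight, then run Kruskal:
A B (2): add — endpoints in different components.
B D (4): add — endpoints in different components.
A E (5): add — endpoints in different components.
C D (6): add — endpoints in different components.
The 3rd edge added is A E.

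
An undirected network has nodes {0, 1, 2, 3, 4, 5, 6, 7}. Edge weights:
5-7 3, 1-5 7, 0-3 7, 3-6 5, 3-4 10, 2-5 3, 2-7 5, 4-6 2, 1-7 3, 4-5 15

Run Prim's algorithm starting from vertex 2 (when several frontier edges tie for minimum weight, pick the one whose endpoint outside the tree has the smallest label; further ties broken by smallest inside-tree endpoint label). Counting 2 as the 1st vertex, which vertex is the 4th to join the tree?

1

Prim, starting at 2.
Step 1: frontier [2-5 3, 2-7 5] → take 2-5 (3); add 5.
Step 2: frontier [2-7 5, 5-7 3, 1-5 7, 4-5 15] → take 5-7 (3); add 7.
Step 3: frontier [1-5 7, 4-5 15, 1-7 3] → take 1-7 (3); add 1.
Step 4: frontier [4-5 15] → take 4-5 (15); add 4.
Step 5: frontier [4-6 2, 3-4 10] → take 4-6 (2); add 6.
Step 6: frontier [3-4 10, 3-6 5] → take 3-6 (5); add 3.
Step 7: frontier [0-3 7] → take 0-3 (7); add 0.
Vertex order: 2, 5, 7, 1, 4, 6, 3, 0. The 4th vertex is 1.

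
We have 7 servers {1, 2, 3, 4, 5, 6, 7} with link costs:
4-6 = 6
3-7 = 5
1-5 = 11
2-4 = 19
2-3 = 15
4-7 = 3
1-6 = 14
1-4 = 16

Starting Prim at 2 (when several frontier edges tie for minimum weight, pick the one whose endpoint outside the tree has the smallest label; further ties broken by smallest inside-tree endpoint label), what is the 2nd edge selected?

3-7

Prim, starting at 2.
Step 1: frontier [2-3 15, 2-4 19] → take 2-3 (15); add 3.
Step 2: frontier [2-4 19, 3-7 5] → take 3-7 (5); add 7.
Step 3: frontier [2-4 19, 4-7 3] → take 4-7 (3); add 4.
Step 4: frontier [4-6 6, 1-4 16] → take 4-6 (6); add 6.
Step 5: frontier [1-4 16, 1-6 14] → take 1-6 (14); add 1.
Step 6: frontier [1-5 11] → take 1-5 (11); add 5.
The 2nd edge added is 3-7.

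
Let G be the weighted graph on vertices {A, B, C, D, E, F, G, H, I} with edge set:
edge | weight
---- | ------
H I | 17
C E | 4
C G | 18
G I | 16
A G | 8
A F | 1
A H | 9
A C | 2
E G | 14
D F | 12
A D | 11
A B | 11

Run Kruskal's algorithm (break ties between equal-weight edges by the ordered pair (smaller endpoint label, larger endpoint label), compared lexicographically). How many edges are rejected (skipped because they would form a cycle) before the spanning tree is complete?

Sort edges by weight, then run Kruskal:
A F (1): add — endpoints in different components.
A C (2): add — endpoints in different components.
C E (4): add — endpoints in different components.
A G (8): add — endpoints in different components.
A H (9): add — endpoints in different components.
A B (11): add — endpoints in different components.
A D (11): add — endpoints in different components.
D F (12): skip — D and F already connected.
E G (14): skip — E and G already connected.
G I (16): add — endpoints in different components.
Edges rejected before the tree was complete: 2.

2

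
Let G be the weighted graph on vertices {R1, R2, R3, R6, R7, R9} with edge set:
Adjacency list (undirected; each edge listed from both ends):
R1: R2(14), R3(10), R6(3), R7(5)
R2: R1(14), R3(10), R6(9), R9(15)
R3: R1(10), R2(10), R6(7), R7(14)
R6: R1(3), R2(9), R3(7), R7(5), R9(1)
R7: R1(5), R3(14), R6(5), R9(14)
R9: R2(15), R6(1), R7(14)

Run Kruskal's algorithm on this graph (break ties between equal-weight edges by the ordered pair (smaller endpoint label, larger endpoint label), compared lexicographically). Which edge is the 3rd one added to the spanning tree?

R1-R7

Sort edges by weight, then run Kruskal:
R6 R9 (1): add — endpoints in different components.
R1 R6 (3): add — endpoints in different components.
R1 R7 (5): add — endpoints in different components.
R6 R7 (5): skip — R6 and R7 already connected.
R3 R6 (7): add — endpoints in different components.
R2 R6 (9): add — endpoints in different components.
The 3rd edge added is R1 R7.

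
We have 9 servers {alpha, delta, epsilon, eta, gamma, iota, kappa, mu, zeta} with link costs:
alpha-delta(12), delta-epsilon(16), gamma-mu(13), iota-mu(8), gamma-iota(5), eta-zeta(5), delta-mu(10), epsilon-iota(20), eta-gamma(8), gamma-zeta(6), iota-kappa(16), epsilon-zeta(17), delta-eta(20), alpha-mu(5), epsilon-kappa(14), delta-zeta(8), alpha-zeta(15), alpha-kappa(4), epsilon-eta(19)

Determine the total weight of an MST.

Prim, starting at zeta.
Step 1: cheapest edge leaving the tree is eta-zeta (5); add eta.
Step 2: cheapest edge leaving the tree is gamma-zeta (6); add gamma.
Step 3: cheapest edge leaving the tree is gamma-iota (5); add iota.
Step 4: cheapest edge leaving the tree is delta-zeta (8); add delta.
Step 5: cheapest edge leaving the tree is iota-mu (8); add mu.
Step 6: cheapest edge leaving the tree is alpha-mu (5); add alpha.
Step 7: cheapest edge leaving the tree is alpha-kappa (4); add kappa.
Step 8: cheapest edge leaving the tree is epsilon-kappa (14); add epsilon.
MST edges: eta-zeta, gamma-zeta, gamma-iota, delta-zeta, iota-mu, alpha-mu, alpha-kappa, epsilon-kappa; total weight 5+6+5+8+8+5+4+14 = 55.

55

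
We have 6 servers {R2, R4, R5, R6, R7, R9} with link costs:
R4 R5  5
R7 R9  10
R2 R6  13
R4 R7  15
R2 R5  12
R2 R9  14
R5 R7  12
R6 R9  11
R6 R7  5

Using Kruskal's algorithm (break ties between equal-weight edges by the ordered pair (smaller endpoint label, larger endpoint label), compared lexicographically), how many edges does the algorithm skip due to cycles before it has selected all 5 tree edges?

Kruskal: consider edges lightest-first.
R4 R5 (5): add — endpoints in different components.
R6 R7 (5): add — endpoints in different components.
R7 R9 (10): add — endpoints in different components.
R6 R9 (11): skip — R6 and R9 already connected.
R2 R5 (12): add — endpoints in different components.
R5 R7 (12): add — endpoints in different components.
Edges rejected before the tree was complete: 1.

1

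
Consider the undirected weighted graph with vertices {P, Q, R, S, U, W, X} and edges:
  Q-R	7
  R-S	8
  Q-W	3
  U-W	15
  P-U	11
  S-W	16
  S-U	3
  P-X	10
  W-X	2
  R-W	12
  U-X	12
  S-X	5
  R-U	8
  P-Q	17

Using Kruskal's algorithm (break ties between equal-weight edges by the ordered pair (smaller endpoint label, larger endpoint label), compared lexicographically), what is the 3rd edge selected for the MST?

Kruskal's algorithm — process edges by increasing weight (ties by edge label):
W-X (2): add. Components now {W,X} {S} {U} {Q} {R} {P}
Q-W (3): add. Components now {Q,W,X} {S} {U} {R} {P}
S-U (3): add. Components now {Q,W,X} {S,U} {R} {P}
S-X (5): add. Components now {Q,S,U,W,X} {R} {P}
Q-R (7): add. Components now {Q,R,S,U,W,X} {P}
R-S (8): skip — S and R already connected.
R-U (8): skip — U and R already connected.
P-X (10): add. Components now {P,Q,R,S,U,W,X}
The 3rd edge added is S-U.

S-U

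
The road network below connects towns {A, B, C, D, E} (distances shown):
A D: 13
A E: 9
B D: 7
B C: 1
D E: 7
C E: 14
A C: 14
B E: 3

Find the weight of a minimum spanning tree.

20

Grow the tree from E using Prim:
Step 1: cheapest edge leaving the tree is B E (3); add B.
Step 2: cheapest edge leaving the tree is B C (1); add C.
Step 3: cheapest edge leaving the tree is B D (7); add D.
Step 4: cheapest edge leaving the tree is A E (9); add A.
MST edges: B E, B C, B D, A E; total weight 3+1+7+9 = 20.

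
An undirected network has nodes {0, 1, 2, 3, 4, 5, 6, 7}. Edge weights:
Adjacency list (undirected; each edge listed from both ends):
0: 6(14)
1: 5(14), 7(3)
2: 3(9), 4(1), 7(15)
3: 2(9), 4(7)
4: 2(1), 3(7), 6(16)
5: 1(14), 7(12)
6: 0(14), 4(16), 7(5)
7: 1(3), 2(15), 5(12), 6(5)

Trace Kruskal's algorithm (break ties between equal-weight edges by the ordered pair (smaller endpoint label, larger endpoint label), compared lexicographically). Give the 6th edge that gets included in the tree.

Sort edges by weight, then run Kruskal:
2–4 (1): add — endpoints in different components.
1–7 (3): add — endpoints in different components.
6–7 (5): add — endpoints in different components.
3–4 (7): add — endpoints in different components.
2–3 (9): skip — 2 and 3 already connected.
5–7 (12): add — endpoints in different components.
0–6 (14): add — endpoints in different components.
1–5 (14): skip — 1 and 5 already connected.
2–7 (15): add — endpoints in different components.
The 6th edge added is 0–6.

0-6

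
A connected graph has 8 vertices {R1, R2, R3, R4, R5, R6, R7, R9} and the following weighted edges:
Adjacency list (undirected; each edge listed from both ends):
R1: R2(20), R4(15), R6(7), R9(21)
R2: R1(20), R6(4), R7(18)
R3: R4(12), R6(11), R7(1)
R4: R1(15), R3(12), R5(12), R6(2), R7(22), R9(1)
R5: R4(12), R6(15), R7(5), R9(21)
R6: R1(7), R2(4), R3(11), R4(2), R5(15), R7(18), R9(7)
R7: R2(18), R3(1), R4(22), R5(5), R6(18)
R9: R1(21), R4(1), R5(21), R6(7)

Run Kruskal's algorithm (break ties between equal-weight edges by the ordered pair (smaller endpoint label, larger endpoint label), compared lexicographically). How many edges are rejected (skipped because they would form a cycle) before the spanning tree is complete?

1

Kruskal's algorithm — process edges by increasing weight (ties by edge label):
R3-R7 (1): add — endpoints in different components.
R4-R9 (1): add — endpoints in different components.
R4-R6 (2): add — endpoints in different components.
R2-R6 (4): add — endpoints in different components.
R5-R7 (5): add — endpoints in different components.
R1-R6 (7): add — endpoints in different components.
R6-R9 (7): skip — R6 and R9 already connected.
R3-R6 (11): add — endpoints in different components.
Edges rejected before the tree was complete: 1.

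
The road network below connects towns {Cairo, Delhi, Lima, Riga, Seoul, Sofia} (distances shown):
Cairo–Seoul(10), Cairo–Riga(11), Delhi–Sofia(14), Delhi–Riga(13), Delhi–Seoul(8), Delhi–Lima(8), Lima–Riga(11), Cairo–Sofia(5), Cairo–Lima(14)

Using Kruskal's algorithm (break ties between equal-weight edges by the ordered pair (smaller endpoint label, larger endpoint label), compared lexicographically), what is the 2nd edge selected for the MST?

Delhi-Lima

Kruskal's algorithm — process edges by increasing weight (ties by edge label):
Cairo–Sofia (5): add — endpoints in different components.
Delhi–Lima (8): add — endpoints in different components.
Delhi–Seoul (8): add — endpoints in different components.
Cairo–Seoul (10): add — endpoints in different components.
Cairo–Riga (11): add — endpoints in different components.
The 2nd edge added is Delhi–Lima.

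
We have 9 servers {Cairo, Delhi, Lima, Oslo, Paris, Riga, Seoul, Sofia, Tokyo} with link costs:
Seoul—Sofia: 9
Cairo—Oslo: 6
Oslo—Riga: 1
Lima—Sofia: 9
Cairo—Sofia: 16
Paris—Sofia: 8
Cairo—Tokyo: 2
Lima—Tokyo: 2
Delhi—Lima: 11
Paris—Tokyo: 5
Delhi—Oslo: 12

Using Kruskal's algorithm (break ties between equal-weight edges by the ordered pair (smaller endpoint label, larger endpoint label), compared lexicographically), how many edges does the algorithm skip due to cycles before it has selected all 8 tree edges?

Sort edges by weight, then run Kruskal:
Oslo—Riga (1): add — endpoints in different components.
Cairo—Tokyo (2): add — endpoints in different components.
Lima—Tokyo (2): add — endpoints in different components.
Paris—Tokyo (5): add — endpoints in different components.
Cairo—Oslo (6): add — endpoints in different components.
Paris—Sofia (8): add — endpoints in different components.
Lima—Sofia (9): skip — Sofia and Lima already connected.
Seoul—Sofia (9): add — endpoints in different components.
Delhi—Lima (11): add — endpoints in different components.
Edges rejected before the tree was complete: 1.

1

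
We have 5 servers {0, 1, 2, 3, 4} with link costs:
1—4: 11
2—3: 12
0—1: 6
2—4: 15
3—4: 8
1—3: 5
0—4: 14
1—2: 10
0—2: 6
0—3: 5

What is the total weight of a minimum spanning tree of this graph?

Prim's algorithm from 1:
Step 1: frontier [1—3 5, 0—1 6, 1—2 10, 1—4 11] → take 1—3 (5); add 3.
Step 2: frontier [0—1 6, 1—2 10, 1—4 11, 0—3 5, 3—4 8, 2—3 12] → take 0—3 (5); add 0.
Step 3: frontier [0—2 6, 0—4 14, 1—2 10, 1—4 11, 3—4 8, 2—3 12] → take 0—2 (6); add 2.
Step 4: frontier [0—4 14, 1—4 11, 2—4 15, 3—4 8] → take 3—4 (8); add 4.
MST edges: 1—3, 0—3, 0—2, 3—4; total weight 5+5+6+8 = 24.

24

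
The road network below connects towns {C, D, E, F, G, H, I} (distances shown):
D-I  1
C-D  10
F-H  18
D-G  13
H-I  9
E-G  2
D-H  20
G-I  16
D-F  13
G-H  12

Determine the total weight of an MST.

Kruskal: consider edges lightest-first.
D-I (1): add. Components now {C} {D,I} {E} {F} {G} {H}
E-G (2): add. Components now {C} {D,I} {E,G} {F} {H}
H-I (9): add. Components now {C} {D,H,I} {E,G} {F}
C-D (10): add. Components now {C,D,H,I} {E,G} {F}
G-H (12): add. Components now {C,D,E,G,H,I} {F}
D-F (13): add. Components now {C,D,E,F,G,H,I}
MST edges: D-I, E-G, H-I, C-D, G-H, D-F; total weight 1+2+9+10+12+13 = 47.

47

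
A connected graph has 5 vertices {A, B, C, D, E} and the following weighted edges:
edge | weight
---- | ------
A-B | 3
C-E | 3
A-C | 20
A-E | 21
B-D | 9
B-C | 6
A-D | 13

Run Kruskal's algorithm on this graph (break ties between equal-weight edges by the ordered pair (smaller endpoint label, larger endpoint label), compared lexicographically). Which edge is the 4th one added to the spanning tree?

Sort edges by weight, then run Kruskal:
A-B (3): add — endpoints in different components.
C-E (3): add — endpoints in different components.
B-C (6): add — endpoints in different components.
B-D (9): add — endpoints in different components.
The 4th edge added is B-D.

B-D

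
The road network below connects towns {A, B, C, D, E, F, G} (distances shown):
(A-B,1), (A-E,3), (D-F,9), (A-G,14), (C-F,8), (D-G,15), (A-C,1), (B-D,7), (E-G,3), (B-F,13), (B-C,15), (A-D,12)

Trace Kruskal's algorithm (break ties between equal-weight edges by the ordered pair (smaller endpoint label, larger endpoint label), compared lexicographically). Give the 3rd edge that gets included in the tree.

A-E

Kruskal's algorithm — process edges by increasing weight (ties by edge label):
A-B (1): add. Components now {A,B} {C} {D} {E} {F} {G}
A-C (1): add. Components now {A,B,C} {D} {E} {F} {G}
A-E (3): add. Components now {A,B,C,E} {D} {F} {G}
E-G (3): add. Components now {A,B,C,E,G} {D} {F}
B-D (7): add. Components now {A,B,C,D,E,G} {F}
C-F (8): add. Components now {A,B,C,D,E,F,G}
The 3rd edge added is A-E.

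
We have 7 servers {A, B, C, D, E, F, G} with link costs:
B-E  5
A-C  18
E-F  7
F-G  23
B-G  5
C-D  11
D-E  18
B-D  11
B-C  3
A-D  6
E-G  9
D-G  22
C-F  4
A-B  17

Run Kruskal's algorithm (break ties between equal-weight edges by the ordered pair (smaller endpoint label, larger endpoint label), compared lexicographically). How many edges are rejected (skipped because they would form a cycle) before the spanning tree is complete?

2

Kruskal's algorithm — process edges by increasing weight (ties by edge label):
B-C (3): add. Components now {A} {B,C} {D} {E} {F} {G}
C-F (4): add. Components now {A} {B,C,F} {D} {E} {G}
B-E (5): add. Components now {A} {B,C,E,F} {D} {G}
B-G (5): add. Components now {A} {B,C,E,F,G} {D}
A-D (6): add. Components now {A,D} {B,C,E,F,G}
E-F (7): skip — E and F already connected.
E-G (9): skip — E and G already connected.
B-D (11): add. Components now {A,B,C,D,E,F,G}
Edges rejected before the tree was complete: 2.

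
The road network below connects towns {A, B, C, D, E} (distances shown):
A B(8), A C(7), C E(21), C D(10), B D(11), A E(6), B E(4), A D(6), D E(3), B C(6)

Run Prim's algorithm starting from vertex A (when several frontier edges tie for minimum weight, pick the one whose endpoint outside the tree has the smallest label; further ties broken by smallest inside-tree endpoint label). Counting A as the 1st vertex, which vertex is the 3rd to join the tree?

E

Grow the tree from A using Prim:
Step 1: frontier [A D 6, A E 6, A C 7, A B 8] → take A D (6); add D.
Step 2: frontier [A E 6, A C 7, A B 8, D E 3, C D 10, B D 11] → take D E (3); add E.
Step 3: frontier [A C 7, A B 8, C D 10, B D 11, B E 4, C E 21] → take B E (4); add B.
Step 4: frontier [A C 7, B C 6, C D 10, C E 21] → take B C (6); add C.
Vertex order: A, D, E, B, C. The 3rd vertex is E.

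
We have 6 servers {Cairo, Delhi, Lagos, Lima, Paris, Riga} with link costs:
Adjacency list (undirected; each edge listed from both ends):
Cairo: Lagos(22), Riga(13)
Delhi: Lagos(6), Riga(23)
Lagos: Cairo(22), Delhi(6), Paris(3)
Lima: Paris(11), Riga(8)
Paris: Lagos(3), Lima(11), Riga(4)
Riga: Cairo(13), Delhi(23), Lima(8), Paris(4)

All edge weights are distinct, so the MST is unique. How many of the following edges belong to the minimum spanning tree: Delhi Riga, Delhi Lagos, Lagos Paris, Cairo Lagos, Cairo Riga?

3

Kruskal: consider edges lightest-first.
Lagos Paris (3): add — endpoints in different components.
Paris Riga (4): add — endpoints in different components.
Delhi Lagos (6): add — endpoints in different components.
Lima Riga (8): add — endpoints in different components.
Lima Paris (11): skip — Lima and Paris already connected.
Cairo Riga (13): add — endpoints in different components.
MST edge set: {Lagos Paris, Paris Riga, Delhi Lagos, Lima Riga, Cairo Riga}.
Of the listed edges, {Delhi Lagos, Lagos Paris, Cairo Riga} are in the MST → 3.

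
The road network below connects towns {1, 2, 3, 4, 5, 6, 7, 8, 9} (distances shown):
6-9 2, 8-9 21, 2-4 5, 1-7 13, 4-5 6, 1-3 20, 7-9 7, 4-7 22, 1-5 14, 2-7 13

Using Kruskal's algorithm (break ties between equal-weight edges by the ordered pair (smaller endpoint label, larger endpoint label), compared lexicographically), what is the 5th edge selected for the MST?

1-7

Sort edges by weight, then run Kruskal:
6-9 (2): add — endpoints in different components.
2-4 (5): add — endpoints in different components.
4-5 (6): add — endpoints in different components.
7-9 (7): add — endpoints in different components.
1-7 (13): add — endpoints in different components.
2-7 (13): add — endpoints in different components.
1-5 (14): skip — 1 and 5 already connected.
1-3 (20): add — endpoints in different components.
8-9 (21): add — endpoints in different components.
The 5th edge added is 1-7.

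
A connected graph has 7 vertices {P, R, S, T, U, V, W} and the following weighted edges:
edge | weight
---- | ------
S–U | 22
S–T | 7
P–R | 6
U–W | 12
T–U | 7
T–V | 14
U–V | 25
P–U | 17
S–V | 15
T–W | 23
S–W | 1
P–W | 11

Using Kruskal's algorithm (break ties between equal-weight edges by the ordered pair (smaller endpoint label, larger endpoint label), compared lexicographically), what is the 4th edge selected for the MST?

T-U

Kruskal's algorithm — process edges by increasing weight (ties by edge label):
S–W (1): add — endpoints in different components.
P–R (6): add — endpoints in different components.
S–T (7): add — endpoints in different components.
T–U (7): add — endpoints in different components.
P–W (11): add — endpoints in different components.
U–W (12): skip — U and W already connected.
T–V (14): add — endpoints in different components.
The 4th edge added is T–U.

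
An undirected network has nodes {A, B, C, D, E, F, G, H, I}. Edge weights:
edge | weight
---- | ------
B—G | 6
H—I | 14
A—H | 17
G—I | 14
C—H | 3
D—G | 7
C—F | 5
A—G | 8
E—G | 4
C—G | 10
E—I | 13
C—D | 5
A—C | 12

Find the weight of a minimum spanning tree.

Sort edges by weight, then run Kruskal:
C—H (3): add — endpoints in different components.
E—G (4): add — endpoints in different components.
C—D (5): add — endpoints in different components.
C—F (5): add — endpoints in different components.
B—G (6): add — endpoints in different components.
D—G (7): add — endpoints in different components.
A—G (8): add — endpoints in different components.
C—G (10): skip — C and G already connected.
A—C (12): skip — A and C already connected.
E—I (13): add — endpoints in different components.
MST edges: C—H, E—G, C—D, C—F, B—G, D—G, A—G, E—I; total weight 3+4+5+5+6+7+8+13 = 51.

51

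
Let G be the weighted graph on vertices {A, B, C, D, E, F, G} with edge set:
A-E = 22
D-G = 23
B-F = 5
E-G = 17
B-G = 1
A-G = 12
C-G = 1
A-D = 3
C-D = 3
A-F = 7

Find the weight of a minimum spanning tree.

Kruskal: consider edges lightest-first.
B-G (1): add — endpoints in different components.
C-G (1): add — endpoints in different components.
A-D (3): add — endpoints in different components.
C-D (3): add — endpoints in different components.
B-F (5): add — endpoints in different components.
A-F (7): skip — A and F already connected.
A-G (12): skip — A and G already connected.
E-G (17): add — endpoints in different components.
MST edges: B-G, C-G, A-D, C-D, B-F, E-G; total weight 1+1+3+3+5+17 = 30.

30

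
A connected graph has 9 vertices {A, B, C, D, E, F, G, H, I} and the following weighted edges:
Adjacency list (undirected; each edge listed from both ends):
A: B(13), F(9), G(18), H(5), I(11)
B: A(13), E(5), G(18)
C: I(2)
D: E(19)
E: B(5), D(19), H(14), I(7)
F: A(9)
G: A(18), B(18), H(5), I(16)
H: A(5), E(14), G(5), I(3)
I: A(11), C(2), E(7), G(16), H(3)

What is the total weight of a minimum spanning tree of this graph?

55

Prim, starting at C.
Step 1: frontier [C I 2] → take C I (2); add I.
Step 2: frontier [H I 3, E I 7, A I 11, G I 16] → take H I (3); add H.
Step 3: frontier [A H 5, G H 5, E H 14, E I 7, A I 11, G I 16] → take A H (5); add A.
Step 4: frontier [A F 9, A B 13, A G 18, G H 5, E H 14, E I 7, G I 16] → take G H (5); add G.
Step 5: frontier [A F 9, A B 13, B G 18, E H 14, E I 7] → take E I (7); add E.
Step 6: frontier [A F 9, A B 13, B E 5, D E 19, B G 18] → take B E (5); add B.
Step 7: frontier [A F 9, D E 19] → take A F (9); add F.
Step 8: frontier [D E 19] → take D E (19); add D.
MST edges: C I, H I, A H, G H, E I, B E, A F, D E; total weight 2+3+5+5+7+5+9+19 = 55.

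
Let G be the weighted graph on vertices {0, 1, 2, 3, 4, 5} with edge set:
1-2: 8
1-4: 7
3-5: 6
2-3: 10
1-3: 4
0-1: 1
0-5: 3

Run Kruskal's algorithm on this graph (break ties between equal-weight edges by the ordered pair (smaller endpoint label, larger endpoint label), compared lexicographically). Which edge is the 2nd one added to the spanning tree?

Kruskal's algorithm — process edges by increasing weight (ties by edge label):
0-1 (1): add. Components now {0,1} {2} {3} {4} {5}
0-5 (3): add. Components now {0,1,5} {2} {3} {4}
1-3 (4): add. Components now {0,1,3,5} {2} {4}
3-5 (6): skip — 3 and 5 already connected.
1-4 (7): add. Components now {0,1,3,4,5} {2}
1-2 (8): add. Components now {0,1,2,3,4,5}
The 2nd edge added is 0-5.

0-5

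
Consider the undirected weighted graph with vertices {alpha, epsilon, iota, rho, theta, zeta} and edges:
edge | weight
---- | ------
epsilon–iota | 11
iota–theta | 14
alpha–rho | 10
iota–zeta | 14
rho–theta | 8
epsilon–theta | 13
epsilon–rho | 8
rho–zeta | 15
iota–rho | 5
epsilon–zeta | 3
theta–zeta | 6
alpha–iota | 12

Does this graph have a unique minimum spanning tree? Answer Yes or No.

No

Kruskal's algorithm — process edges by increasing weight (ties by edge label):
epsilon–zeta (3): add — endpoints in different components.
iota–rho (5): add — endpoints in different components.
theta–zeta (6): add — endpoints in different components.
epsilon–rho (8): add — endpoints in different components.
rho–theta (8): skip — rho and theta already connected.
alpha–rho (10): add — endpoints in different components.
Non-tree edge rho–theta has weight 8, equal to the heaviest edge on its tree cycle — swapping gives another MST of the same weight. Not unique.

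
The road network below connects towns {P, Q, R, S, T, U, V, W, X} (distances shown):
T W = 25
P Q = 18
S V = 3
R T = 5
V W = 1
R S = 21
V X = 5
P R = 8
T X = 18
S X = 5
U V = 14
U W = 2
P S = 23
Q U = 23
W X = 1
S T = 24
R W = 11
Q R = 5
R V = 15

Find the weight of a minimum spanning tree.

36

Prim, starting at V.
Step 1: cheapest edge leaving the tree is V W (1); add W.
Step 2: cheapest edge leaving the tree is W X (1); add X.
Step 3: cheapest edge leaving the tree is U W (2); add U.
Step 4: cheapest edge leaving the tree is S V (3); add S.
Step 5: cheapest edge leaving the tree is R W (11); add R.
Step 6: cheapest edge leaving the tree is Q R (5); add Q.
Step 7: cheapest edge leaving the tree is R T (5); add T.
Step 8: cheapest edge leaving the tree is P R (8); add P.
MST edges: V W, W X, U W, S V, R W, Q R, R T, P R; total weight 1+1+2+3+11+5+5+8 = 36.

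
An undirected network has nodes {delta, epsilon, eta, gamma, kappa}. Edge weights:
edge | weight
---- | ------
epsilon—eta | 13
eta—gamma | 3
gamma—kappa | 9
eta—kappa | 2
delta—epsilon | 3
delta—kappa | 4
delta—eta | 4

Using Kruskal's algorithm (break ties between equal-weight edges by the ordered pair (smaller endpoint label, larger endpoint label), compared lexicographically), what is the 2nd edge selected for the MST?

delta-epsilon

Kruskal's algorithm — process edges by increasing weight (ties by edge label):
eta—kappa (2): add — endpoints in different components.
delta—epsilon (3): add — endpoints in different components.
eta—gamma (3): add — endpoints in different components.
delta—eta (4): add — endpoints in different components.
The 2nd edge added is delta—epsilon.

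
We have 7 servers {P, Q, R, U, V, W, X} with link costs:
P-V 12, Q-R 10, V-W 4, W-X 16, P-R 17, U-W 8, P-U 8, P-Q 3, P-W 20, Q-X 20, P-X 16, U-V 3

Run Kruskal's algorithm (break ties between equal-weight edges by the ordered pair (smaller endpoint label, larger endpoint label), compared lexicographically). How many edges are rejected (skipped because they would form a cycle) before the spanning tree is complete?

2

Kruskal: consider edges lightest-first.
P-Q (3): add — endpoints in different components.
U-V (3): add — endpoints in different components.
V-W (4): add — endpoints in different components.
P-U (8): add — endpoints in different components.
U-W (8): skip — W and U already connected.
Q-R (10): add — endpoints in different components.
P-V (12): skip — V and P already connected.
P-X (16): add — endpoints in different components.
Edges rejected before the tree was complete: 2.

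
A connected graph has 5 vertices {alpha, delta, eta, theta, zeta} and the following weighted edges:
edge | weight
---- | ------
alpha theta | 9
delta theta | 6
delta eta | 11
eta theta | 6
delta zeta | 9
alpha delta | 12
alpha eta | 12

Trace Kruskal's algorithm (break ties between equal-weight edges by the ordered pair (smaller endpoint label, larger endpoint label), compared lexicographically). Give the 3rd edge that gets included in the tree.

alpha-theta

Kruskal: consider edges lightest-first.
delta theta (6): add. Components now {delta,theta} {alpha} {zeta} {eta}
eta theta (6): add. Components now {delta,eta,theta} {alpha} {zeta}
alpha theta (9): add. Components now {alpha,delta,eta,theta} {zeta}
delta zeta (9): add. Components now {alpha,delta,eta,theta,zeta}
The 3rd edge added is alpha theta.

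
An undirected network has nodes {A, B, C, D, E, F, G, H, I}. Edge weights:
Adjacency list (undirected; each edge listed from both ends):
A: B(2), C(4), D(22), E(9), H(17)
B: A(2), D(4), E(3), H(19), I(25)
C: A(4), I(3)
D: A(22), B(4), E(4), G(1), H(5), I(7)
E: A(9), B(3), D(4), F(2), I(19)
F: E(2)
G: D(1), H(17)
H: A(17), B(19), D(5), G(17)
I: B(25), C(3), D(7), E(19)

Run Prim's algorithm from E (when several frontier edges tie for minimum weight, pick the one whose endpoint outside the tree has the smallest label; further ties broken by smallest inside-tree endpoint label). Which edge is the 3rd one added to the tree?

Prim's algorithm from E:
Step 1: cheapest edge leaving the tree is E-F (2); add F.
Step 2: cheapest edge leaving the tree is B-E (3); add B.
Step 3: cheapest edge leaving the tree is A-B (2); add A.
Step 4: cheapest edge leaving the tree is A-C (4); add C.
Step 5: cheapest edge leaving the tree is C-I (3); add I.
Step 6: cheapest edge leaving the tree is B-D (4); add D.
Step 7: cheapest edge leaving the tree is D-G (1); add G.
Step 8: cheapest edge leaving the tree is D-H (5); add H.
The 3rd edge added is A-B.

A-B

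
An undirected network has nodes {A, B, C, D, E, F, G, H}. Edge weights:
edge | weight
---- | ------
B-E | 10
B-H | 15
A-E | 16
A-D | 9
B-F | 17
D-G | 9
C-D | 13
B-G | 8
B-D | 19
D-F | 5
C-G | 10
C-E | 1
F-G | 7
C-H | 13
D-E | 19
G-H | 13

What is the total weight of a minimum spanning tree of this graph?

Kruskal's algorithm — process edges by increasing weight (ties by edge label):
C-E (1): add — endpoints in different components.
D-F (5): add — endpoints in different components.
F-G (7): add — endpoints in different components.
B-G (8): add — endpoints in different components.
A-D (9): add — endpoints in different components.
D-G (9): skip — D and G already connected.
B-E (10): add — endpoints in different components.
C-G (10): skip — C and G already connected.
C-D (13): skip — C and D already connected.
C-H (13): add — endpoints in different components.
MST edges: C-E, D-F, F-G, B-G, A-D, B-E, C-H; total weight 1+5+7+8+9+10+13 = 53.

53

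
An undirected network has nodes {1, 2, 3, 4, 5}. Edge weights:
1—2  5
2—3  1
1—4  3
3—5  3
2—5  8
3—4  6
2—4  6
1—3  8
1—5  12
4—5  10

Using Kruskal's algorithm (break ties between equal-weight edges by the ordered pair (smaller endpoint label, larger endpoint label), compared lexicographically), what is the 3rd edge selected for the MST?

Sort edges by weight, then run Kruskal:
2—3 (1): add. Components now {1} {2,3} {4} {5}
1—4 (3): add. Components now {1,4} {2,3} {5}
3—5 (3): add. Components now {1,4} {2,3,5}
1—2 (5): add. Components now {1,2,3,4,5}
The 3rd edge added is 3—5.

3-5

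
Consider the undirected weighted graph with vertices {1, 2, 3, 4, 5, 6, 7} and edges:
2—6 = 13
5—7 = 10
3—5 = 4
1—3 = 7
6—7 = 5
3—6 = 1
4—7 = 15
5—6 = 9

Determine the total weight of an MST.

Prim's algorithm from 5:
Step 1: frontier [3—5 4, 5—6 9, 5—7 10] → take 3—5 (4); add 3.
Step 2: frontier [3—6 1, 1—3 7, 5—6 9, 5—7 10] → take 3—6 (1); add 6.
Step 3: frontier [1—3 7, 5—7 10, 6—7 5, 2—6 13] → take 6—7 (5); add 7.
Step 4: frontier [1—3 7, 2—6 13, 4—7 15] → take 1—3 (7); add 1.
Step 5: frontier [2—6 13, 4—7 15] → take 2—6 (13); add 2.
Step 6: frontier [4—7 15] → take 4—7 (15); add 4.
MST edges: 3—5, 3—6, 6—7, 1—3, 2—6, 4—7; total weight 4+1+5+7+13+15 = 45.

45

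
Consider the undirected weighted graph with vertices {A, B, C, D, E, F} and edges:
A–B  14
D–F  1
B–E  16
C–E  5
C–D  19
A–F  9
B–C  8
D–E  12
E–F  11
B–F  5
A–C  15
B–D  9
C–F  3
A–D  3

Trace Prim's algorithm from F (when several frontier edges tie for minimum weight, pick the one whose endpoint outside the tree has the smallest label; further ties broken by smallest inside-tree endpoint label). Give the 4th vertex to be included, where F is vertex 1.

Prim's algorithm from F:
Step 1: cheapest edge leaving the tree is D–F (1); add D.
Step 2: cheapest edge leaving the tree is A–D (3); add A.
Step 3: cheapest edge leaving the tree is C–F (3); add C.
Step 4: cheapest edge leaving the tree is B–F (5); add B.
Step 5: cheapest edge leaving the tree is C–E (5); add E.
Vertex order: F, D, A, C, B, E. The 4th vertex is C.

C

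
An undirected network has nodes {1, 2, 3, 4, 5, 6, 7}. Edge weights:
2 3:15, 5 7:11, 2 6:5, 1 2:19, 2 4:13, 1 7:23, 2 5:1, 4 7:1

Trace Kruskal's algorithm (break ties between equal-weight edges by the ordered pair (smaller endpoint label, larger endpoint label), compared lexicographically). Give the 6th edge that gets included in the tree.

Sort edges by weight, then run Kruskal:
2 5 (1): add. Components now {1} {2,5} {3} {4} {6} {7}
4 7 (1): add. Components now {1} {2,5} {3} {4,7} {6}
2 6 (5): add. Components now {1} {2,5,6} {3} {4,7}
5 7 (11): add. Components now {1} {2,4,5,6,7} {3}
2 4 (13): skip — 2 and 4 already connected.
2 3 (15): add. Components now {1} {2,3,4,5,6,7}
1 2 (19): add. Components now {1,2,3,4,5,6,7}
The 6th edge added is 1 2.

1-2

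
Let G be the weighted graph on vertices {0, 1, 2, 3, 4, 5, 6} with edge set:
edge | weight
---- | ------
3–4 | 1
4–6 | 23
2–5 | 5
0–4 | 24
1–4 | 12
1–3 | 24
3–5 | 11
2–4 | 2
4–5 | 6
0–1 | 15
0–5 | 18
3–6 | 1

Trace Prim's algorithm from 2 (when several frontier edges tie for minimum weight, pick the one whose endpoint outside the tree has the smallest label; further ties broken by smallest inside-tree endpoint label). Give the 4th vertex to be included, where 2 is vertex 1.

Prim's algorithm from 2:
Step 1: frontier [2–4 2, 2–5 5] → take 2–4 (2); add 4.
Step 2: frontier [2–5 5, 3–4 1, 4–5 6, 1–4 12, 4–6 23, 0–4 24] → take 3–4 (1); add 3.
Step 3: frontier [2–5 5, 3–6 1, 3–5 11, 1–3 24, 4–5 6, 1–4 12, 4–6 23, 0–4 24] → take 3–6 (1); add 6.
Step 4: frontier [2–5 5, 3–5 11, 1–3 24, 4–5 6, 1–4 12, 0–4 24] → take 2–5 (5); add 5.
Step 5: frontier [1–3 24, 1–4 12, 0–4 24, 0–5 18] → take 1–4 (12); add 1.
Step 6: frontier [0–1 15, 0–4 24, 0–5 18] → take 0–1 (15); add 0.
Vertex order: 2, 4, 3, 6, 5, 1, 0. The 4th vertex is 6.

6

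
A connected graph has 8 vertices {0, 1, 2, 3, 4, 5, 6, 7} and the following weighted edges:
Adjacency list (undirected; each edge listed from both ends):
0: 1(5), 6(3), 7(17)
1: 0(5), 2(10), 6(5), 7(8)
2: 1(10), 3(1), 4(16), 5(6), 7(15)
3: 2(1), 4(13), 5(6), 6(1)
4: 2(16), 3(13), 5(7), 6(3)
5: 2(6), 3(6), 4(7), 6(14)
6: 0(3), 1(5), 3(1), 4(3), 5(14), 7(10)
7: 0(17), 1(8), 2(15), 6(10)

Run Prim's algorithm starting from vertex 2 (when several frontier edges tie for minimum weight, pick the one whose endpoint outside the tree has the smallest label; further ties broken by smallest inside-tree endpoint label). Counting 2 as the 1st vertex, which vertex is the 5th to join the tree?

Grow the tree from 2 using Prim:
Step 1: cheapest edge leaving the tree is 2 3 (1); add 3.
Step 2: cheapest edge leaving the tree is 3 6 (1); add 6.
Step 3: cheapest edge leaving the tree is 0 6 (3); add 0.
Step 4: cheapest edge leaving the tree is 4 6 (3); add 4.
Step 5: cheapest edge leaving the tree is 0 1 (5); add 1.
Step 6: cheapest edge leaving the tree is 2 5 (6); add 5.
Step 7: cheapest edge leaving the tree is 1 7 (8); add 7.
Vertex order: 2, 3, 6, 0, 4, 1, 5, 7. The 5th vertex is 4.

4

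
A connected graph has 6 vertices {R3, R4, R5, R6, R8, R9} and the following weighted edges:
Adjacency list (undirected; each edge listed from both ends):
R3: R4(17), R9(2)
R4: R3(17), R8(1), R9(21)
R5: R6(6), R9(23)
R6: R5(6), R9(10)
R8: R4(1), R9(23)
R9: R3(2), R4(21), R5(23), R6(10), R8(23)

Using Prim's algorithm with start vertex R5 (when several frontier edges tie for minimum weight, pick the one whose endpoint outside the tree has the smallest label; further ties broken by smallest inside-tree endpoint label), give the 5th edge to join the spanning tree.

R4-R8

Prim, starting at R5.
Step 1: cheapest edge leaving the tree is R5—R6 (6); add R6.
Step 2: cheapest edge leaving the tree is R6—R9 (10); add R9.
Step 3: cheapest edge leaving the tree is R3—R9 (2); add R3.
Step 4: cheapest edge leaving the tree is R3—R4 (17); add R4.
Step 5: cheapest edge leaving the tree is R4—R8 (1); add R8.
The 5th edge added is R4—R8.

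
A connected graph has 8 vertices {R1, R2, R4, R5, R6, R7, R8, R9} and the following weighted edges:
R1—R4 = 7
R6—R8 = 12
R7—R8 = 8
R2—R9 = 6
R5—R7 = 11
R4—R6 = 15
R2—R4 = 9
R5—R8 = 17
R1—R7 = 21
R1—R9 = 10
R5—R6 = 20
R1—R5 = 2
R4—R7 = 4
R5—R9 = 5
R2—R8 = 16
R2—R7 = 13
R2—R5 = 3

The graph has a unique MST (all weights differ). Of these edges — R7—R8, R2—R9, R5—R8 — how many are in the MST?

Kruskal's algorithm — process edges by increasing weight (ties by edge label):
R1—R5 (2): add — endpoints in different components.
R2—R5 (3): add — endpoints in different components.
R4—R7 (4): add — endpoints in different components.
R5—R9 (5): add — endpoints in different components.
R2—R9 (6): skip — R9 and R2 already connected.
R1—R4 (7): add — endpoints in different components.
R7—R8 (8): add — endpoints in different components.
R2—R4 (9): skip — R4 and R2 already connected.
R1—R9 (10): skip — R9 and R1 already connected.
R5—R7 (11): skip — R5 and R7 already connected.
R6—R8 (12): add — endpoints in different components.
MST edge set: {R1—R5, R2—R5, R4—R7, R5—R9, R1—R4, R7—R8, R6—R8}.
Of the listed edges, {R7—R8} are in the MST → 1.

1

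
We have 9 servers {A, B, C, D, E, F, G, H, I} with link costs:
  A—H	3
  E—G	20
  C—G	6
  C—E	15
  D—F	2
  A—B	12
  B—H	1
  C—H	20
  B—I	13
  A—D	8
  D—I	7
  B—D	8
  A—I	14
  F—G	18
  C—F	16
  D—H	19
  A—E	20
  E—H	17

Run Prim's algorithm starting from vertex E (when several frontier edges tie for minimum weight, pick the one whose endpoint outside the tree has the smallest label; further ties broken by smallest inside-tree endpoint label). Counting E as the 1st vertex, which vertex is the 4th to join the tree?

Grow the tree from E using Prim:
Step 1: cheapest edge leaving the tree is C—E (15); add C.
Step 2: cheapest edge leaving the tree is C—G (6); add G.
Step 3: cheapest edge leaving the tree is C—F (16); add F.
Step 4: cheapest edge leaving the tree is D—F (2); add D.
Step 5: cheapest edge leaving the tree is D—I (7); add I.
Step 6: cheapest edge leaving the tree is A—D (8); add A.
Step 7: cheapest edge leaving the tree is A—H (3); add H.
Step 8: cheapest edge leaving the tree is B—H (1); add B.
Vertex order: E, C, G, F, D, I, A, H, B. The 4th vertex is F.

F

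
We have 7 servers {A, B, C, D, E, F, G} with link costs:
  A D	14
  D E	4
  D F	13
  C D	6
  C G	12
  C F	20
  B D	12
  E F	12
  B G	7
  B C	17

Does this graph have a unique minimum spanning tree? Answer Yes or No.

No

Kruskal's algorithm — process edges by increasing weight (ties by edge label):
D E (4): add. Components now {A} {B} {C} {D,E} {F} {G}
C D (6): add. Components now {A} {B} {C,D,E} {F} {G}
B G (7): add. Components now {A} {B,G} {C,D,E} {F}
B D (12): add. Components now {A} {B,C,D,E,G} {F}
C G (12): skip — C and G already connected.
E F (12): add. Components now {A} {B,C,D,E,F,G}
D F (13): skip — D and F already connected.
A D (14): add. Components now {A,B,C,D,E,F,G}
Non-tree edge C G has weight 12, equal to the heaviest edge on its tree cycle — swapping gives another MST of the same weight. Not unique.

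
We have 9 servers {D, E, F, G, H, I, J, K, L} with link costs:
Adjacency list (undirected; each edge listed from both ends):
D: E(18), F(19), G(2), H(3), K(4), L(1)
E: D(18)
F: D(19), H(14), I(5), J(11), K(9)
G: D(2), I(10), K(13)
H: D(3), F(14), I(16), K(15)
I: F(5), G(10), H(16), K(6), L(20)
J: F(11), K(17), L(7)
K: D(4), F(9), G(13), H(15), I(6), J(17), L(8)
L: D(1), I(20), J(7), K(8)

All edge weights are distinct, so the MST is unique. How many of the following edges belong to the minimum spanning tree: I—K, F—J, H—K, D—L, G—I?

Sort edges by weight, then run Kruskal:
D—L (1): add — endpoints in different components.
D—G (2): add — endpoints in different components.
D—H (3): add — endpoints in different components.
D—K (4): add — endpoints in different components.
F—I (5): add — endpoints in different components.
I—K (6): add — endpoints in different components.
J—L (7): add — endpoints in different components.
K—L (8): skip — K and L already connected.
F—K (9): skip — F and K already connected.
G—I (10): skip — G and I already connected.
F—J (11): skip — F and J already connected.
G—K (13): skip — G and K already connected.
F—H (14): skip — F and H already connected.
H—K (15): skip — H and K already connected.
H—I (16): skip — H and I already connected.
J—K (17): skip — J and K already connected.
D—E (18): add — endpoints in different components.
MST edge set: {D—L, D—G, D—H, D—K, F—I, I—K, J—L, D—E}.
Of the listed edges, {I—K, D—L} are in the MST → 2.

2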